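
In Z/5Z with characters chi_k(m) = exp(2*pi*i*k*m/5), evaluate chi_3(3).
chi_3(3) = zeta_5^9 = exp(-2*I*pi/5)

Working: chi_3(3) = zeta_5^(3*3) = zeta_5^9. Since zeta_5^5 = 1, this equals zeta_5^4 = exp(2*pi*i*4/5) = exp(-2*I*pi/5).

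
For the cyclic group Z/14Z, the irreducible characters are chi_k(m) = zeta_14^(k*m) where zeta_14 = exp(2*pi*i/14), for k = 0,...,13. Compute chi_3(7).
chi_3(7) = zeta_14^21 = -1

Derivation: chi_3(7) = zeta_14^(3*7) = zeta_14^21. Since zeta_14^14 = 1, this equals zeta_14^7 = exp(2*pi*i*7/14) = -1.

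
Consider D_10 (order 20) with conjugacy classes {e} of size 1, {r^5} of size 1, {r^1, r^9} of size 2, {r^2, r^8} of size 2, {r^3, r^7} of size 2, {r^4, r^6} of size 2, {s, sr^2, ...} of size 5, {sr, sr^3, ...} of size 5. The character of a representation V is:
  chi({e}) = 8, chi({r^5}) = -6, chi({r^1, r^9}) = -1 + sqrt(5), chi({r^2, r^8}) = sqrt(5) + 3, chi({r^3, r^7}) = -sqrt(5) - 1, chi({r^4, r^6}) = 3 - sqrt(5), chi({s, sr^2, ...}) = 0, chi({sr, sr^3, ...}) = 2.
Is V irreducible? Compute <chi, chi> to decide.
Not irreducible (reducible): <chi, chi> = 10 > 1.

<chi, chi> = (1/|G|) sum_C |C| * |chi(C)|^2 = (1/20)[1*|8|^2 + 1*|-6|^2 + 2*|-1 + sqrt(5)|^2 + 2*|sqrt(5) + 3|^2 + 2*|-sqrt(5) - 1|^2 + 2*|3 - sqrt(5)|^2 + 5*|0|^2 + 5*|2|^2]
  = (1/20)[(64) + (36) + (12 - 4*sqrt(5)) + (12*sqrt(5) + 28) + (4*sqrt(5) + 12) + (28 - 12*sqrt(5)) + (0) + (20)] = 200/20 = 10.
A character is irreducible iff <chi, chi> = 1, so this representation is reducible.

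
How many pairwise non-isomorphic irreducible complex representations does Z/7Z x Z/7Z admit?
49

Solution. The number of irreducible complex representations of a finite group equals its number of conjugacy classes. Z/7Z x Z/7Z is abelian of order 49, so every element is its own conjugacy class: 49 classes, so Z/7Z x Z/7Z (order 49) has exactly 49 irreducible complex representations.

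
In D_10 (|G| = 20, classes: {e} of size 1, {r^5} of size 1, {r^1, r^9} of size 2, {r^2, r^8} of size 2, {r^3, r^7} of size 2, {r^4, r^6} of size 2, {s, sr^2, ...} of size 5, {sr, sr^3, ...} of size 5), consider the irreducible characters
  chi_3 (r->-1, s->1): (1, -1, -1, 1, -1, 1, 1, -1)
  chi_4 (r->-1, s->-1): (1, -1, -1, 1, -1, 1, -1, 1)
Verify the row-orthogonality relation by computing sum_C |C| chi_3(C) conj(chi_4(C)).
Sum = 0; so <chi_3, chi_4> = 0 (distinct irreducibles are orthogonal).

Solution. Compute term by term over conjugacy classes (|C| * chi_3(C) * conj(chi_4(C))):
  1*(1)*conj(1) + 1*(-1)*conj(-1) + 2*(-1)*conj(-1) + 2*(1)*conj(1) + 2*(-1)*conj(-1) + 2*(1)*conj(1) + 5*(1)*conj(-1) + 5*(-1)*conj(1)
  = (1) + (1) + (2) + (2) + (2) + (2) + (-5) + (-5)
  = 0.
Dividing by |G| = 20 gives 0/20 = 0, matching the row-orthogonality relation <chi_3, chi_4> = [chi_3 = chi_4].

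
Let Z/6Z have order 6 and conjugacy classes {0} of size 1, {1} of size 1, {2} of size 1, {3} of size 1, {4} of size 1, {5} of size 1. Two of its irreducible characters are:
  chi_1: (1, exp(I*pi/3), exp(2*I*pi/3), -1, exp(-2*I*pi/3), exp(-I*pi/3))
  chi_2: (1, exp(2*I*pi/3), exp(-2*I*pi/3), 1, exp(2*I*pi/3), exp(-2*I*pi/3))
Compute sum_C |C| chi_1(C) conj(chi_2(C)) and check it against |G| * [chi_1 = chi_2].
Sum = 0; so <chi_1, chi_2> = 0 (distinct irreducibles are orthogonal).

Details: Compute term by term over conjugacy classes (|C| * chi_1(C) * conj(chi_2(C))):
  1*(1)*conj(1) + 1*(exp(I*pi/3))*conj(exp(2*I*pi/3)) + 1*(exp(2*I*pi/3))*conj(exp(-2*I*pi/3)) + 1*(-1)*conj(1) + 1*(exp(-2*I*pi/3))*conj(exp(2*I*pi/3)) + 1*(exp(-I*pi/3))*conj(exp(-2*I*pi/3))
  = (1) + (exp(-I*pi/3)) + (exp(-2*I*pi/3)) + (-1) + (exp(2*I*pi/3)) + (exp(I*pi/3))
  = 0.
(Exp terms are combined using exp(i*s)*conj(exp(i*t)) = exp(i*(s-t)), and sums of them are collapsed using the identity that for every m > 1 the m distinct m-th roots of unity sum to 0, e.g. 1 + exp(2*I*pi/3) + exp(-2*I*pi/3) = 0.)
Dividing by |G| = 6 gives 0/6 = 0, matching the row-orthogonality relation <chi_1, chi_2> = [chi_1 = chi_2].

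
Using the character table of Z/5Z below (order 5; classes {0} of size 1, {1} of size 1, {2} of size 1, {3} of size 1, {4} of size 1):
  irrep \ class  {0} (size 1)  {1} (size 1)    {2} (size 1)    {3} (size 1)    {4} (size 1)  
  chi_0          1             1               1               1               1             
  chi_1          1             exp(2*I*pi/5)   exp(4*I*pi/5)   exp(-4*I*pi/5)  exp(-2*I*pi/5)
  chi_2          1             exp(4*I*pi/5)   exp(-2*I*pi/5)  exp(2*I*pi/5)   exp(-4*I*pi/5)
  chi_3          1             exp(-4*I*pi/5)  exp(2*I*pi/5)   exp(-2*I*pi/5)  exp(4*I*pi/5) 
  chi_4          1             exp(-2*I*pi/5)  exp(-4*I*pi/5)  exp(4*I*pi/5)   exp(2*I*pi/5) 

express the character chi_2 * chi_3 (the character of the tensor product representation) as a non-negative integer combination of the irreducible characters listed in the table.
chi_2 tensor chi_3 = chi_0 (all other irreducibles have multiplicity 0).

Explanation: The character of a tensor product is the pointwise product (chi_2 * chi_3)(C) = chi_2(C) * chi_3(C):
  {0}: (1)*(1), {1}: (exp(4*I*pi/5))*(exp(-4*I*pi/5)), {2}: (exp(-2*I*pi/5))*(exp(2*I*pi/5)), {3}: (exp(2*I*pi/5))*(exp(-2*I*pi/5)), {4}: (exp(-4*I*pi/5))*(exp(4*I*pi/5))
so (chi_2 * chi_3) takes values
  {0} -> 1, {1} -> 1, {2} -> 1, {3} -> 1, {4} -> 1.
Now take the inner product of this character with each irreducible chi from the table, <chi_2*chi_3, chi> = (1/5) sum_C |C| (chi_2*chi_3)(C) conj(chi(C)):
  <chi_2*chi_3, chi_0> = (1/5)[1*(1)*conj(1) + 1*(1)*conj(1) + 1*(1)*conj(1) + 1*(1)*conj(1) + 1*(1)*conj(1)]
      = (1/5)[(1) + (1) + (1) + (1) + (1)] = 5/5 = 1
  <chi_2*chi_3, chi_1> = (1/5)[1*(1)*conj(1) + 1*(1)*conj(exp(2*I*pi/5)) + 1*(1)*conj(exp(4*I*pi/5)) + 1*(1)*conj(exp(-4*I*pi/5)) + 1*(1)*conj(exp(-2*I*pi/5))]
      = (1/5)[(1) + (exp(-2*I*pi/5)) + (exp(-4*I*pi/5)) + (exp(4*I*pi/5)) + (exp(2*I*pi/5))] = 0/5 = 0
  <chi_2*chi_3, chi_2> = (1/5)[1*(1)*conj(1) + 1*(1)*conj(exp(4*I*pi/5)) + 1*(1)*conj(exp(-2*I*pi/5)) + 1*(1)*conj(exp(2*I*pi/5)) + 1*(1)*conj(exp(-4*I*pi/5))]
      = (1/5)[(1) + (exp(-4*I*pi/5)) + (exp(2*I*pi/5)) + (exp(-2*I*pi/5)) + (exp(4*I*pi/5))] = 0/5 = 0
  <chi_2*chi_3, chi_3> = (1/5)[1*(1)*conj(1) + 1*(1)*conj(exp(-4*I*pi/5)) + 1*(1)*conj(exp(2*I*pi/5)) + 1*(1)*conj(exp(-2*I*pi/5)) + 1*(1)*conj(exp(4*I*pi/5))]
      = (1/5)[(1) + (exp(4*I*pi/5)) + (exp(-2*I*pi/5)) + (exp(2*I*pi/5)) + (exp(-4*I*pi/5))] = 0/5 = 0
  <chi_2*chi_3, chi_4> = (1/5)[1*(1)*conj(1) + 1*(1)*conj(exp(-2*I*pi/5)) + 1*(1)*conj(exp(-4*I*pi/5)) + 1*(1)*conj(exp(4*I*pi/5)) + 1*(1)*conj(exp(2*I*pi/5))]
      = (1/5)[(1) + (exp(2*I*pi/5)) + (exp(4*I*pi/5)) + (exp(-4*I*pi/5)) + (exp(-2*I*pi/5))] = 0/5 = 0
(Exp terms are combined using exp(i*s)*conj(exp(i*t)) = exp(i*(s-t)), and sums of them are collapsed using the identity that for every m > 1 the m distinct m-th roots of unity sum to 0, e.g. 1 + exp(2*I*pi/3) + exp(-2*I*pi/3) = 0.)
Hence the multiplicities are chi_0: 1. Dimension check: dim(chi_2)*dim(chi_3) = 1*1 = 1 and sum (mult * dim) = 1*1 = 1.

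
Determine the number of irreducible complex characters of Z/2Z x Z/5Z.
10

Reasoning: The number of irreducible complex representations of a finite group equals its number of conjugacy classes. Z/2Z x Z/5Z is abelian of order 10, so every element is its own conjugacy class: 10 classes, so Z/2Z x Z/5Z (order 10) has exactly 10 irreducible complex representations.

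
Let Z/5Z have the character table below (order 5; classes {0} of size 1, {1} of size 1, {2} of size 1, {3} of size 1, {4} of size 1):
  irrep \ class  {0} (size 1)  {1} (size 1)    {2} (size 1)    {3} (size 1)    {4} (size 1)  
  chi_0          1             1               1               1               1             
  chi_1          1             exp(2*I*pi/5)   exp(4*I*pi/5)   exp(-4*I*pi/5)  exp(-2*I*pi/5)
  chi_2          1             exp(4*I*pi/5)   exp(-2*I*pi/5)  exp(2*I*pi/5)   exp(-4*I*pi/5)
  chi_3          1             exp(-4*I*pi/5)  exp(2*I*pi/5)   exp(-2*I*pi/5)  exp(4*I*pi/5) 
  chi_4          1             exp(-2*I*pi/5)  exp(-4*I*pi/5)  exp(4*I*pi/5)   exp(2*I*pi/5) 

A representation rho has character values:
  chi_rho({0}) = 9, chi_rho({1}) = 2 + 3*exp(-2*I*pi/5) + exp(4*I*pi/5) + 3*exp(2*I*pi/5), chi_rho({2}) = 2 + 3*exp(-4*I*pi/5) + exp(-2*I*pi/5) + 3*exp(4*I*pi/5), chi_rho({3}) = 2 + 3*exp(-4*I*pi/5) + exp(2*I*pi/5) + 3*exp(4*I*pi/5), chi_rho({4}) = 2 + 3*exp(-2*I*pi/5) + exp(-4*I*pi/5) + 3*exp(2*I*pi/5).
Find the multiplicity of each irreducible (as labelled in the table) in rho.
Multiplicities: chi_0: 2, chi_1: 3, chi_2: 1, chi_3: 0, chi_4: 3.

Details: Use <chi_rho, chi> = (1/|G|) sum_C |C| * chi_rho(C) * conj(chi(C)) with |G| = 5 for each irreducible chi in the table:
  <chi_rho, chi_0> = (1/5)[1*(9)*conj(1) + 1*(2 + 3*exp(-2*I*pi/5) + exp(4*I*pi/5) + 3*exp(2*I*pi/5))*conj(1) + 1*(2 + 3*exp(-4*I*pi/5) + exp(-2*I*pi/5) + 3*exp(4*I*pi/5))*conj(1) + 1*(2 + 3*exp(-4*I*pi/5) + exp(2*I*pi/5) + 3*exp(4*I*pi/5))*conj(1) + 1*(2 + 3*exp(-2*I*pi/5) + exp(-4*I*pi/5) + 3*exp(2*I*pi/5))*conj(1)]
      = (1/5)[(9) + (2 + 3*exp(-2*I*pi/5) + exp(4*I*pi/5) + 3*exp(2*I*pi/5)) + (2 + 3*exp(-4*I*pi/5) + exp(-2*I*pi/5) + 3*exp(4*I*pi/5)) + (2 + 3*exp(-4*I*pi/5) + exp(2*I*pi/5) + 3*exp(4*I*pi/5)) + (2 + 3*exp(-2*I*pi/5) + exp(-4*I*pi/5) + 3*exp(2*I*pi/5))] = 10/5 = 2
  <chi_rho, chi_1> = (1/5)[1*(9)*conj(1) + 1*(2 + 3*exp(-2*I*pi/5) + exp(4*I*pi/5) + 3*exp(2*I*pi/5))*conj(exp(2*I*pi/5)) + 1*(2 + 3*exp(-4*I*pi/5) + exp(-2*I*pi/5) + 3*exp(4*I*pi/5))*conj(exp(4*I*pi/5)) + 1*(2 + 3*exp(-4*I*pi/5) + exp(2*I*pi/5) + 3*exp(4*I*pi/5))*conj(exp(-4*I*pi/5)) + 1*(2 + 3*exp(-2*I*pi/5) + exp(-4*I*pi/5) + 3*exp(2*I*pi/5))*conj(exp(-2*I*pi/5))]
      = (1/5)[(9) + (3 + 2*exp(-2*I*pi/5) + 3*exp(-4*I*pi/5) + exp(2*I*pi/5)) + (3 + 2*exp(-4*I*pi/5) + exp(4*I*pi/5) + 3*exp(2*I*pi/5)) + (3 + 3*exp(-2*I*pi/5) + exp(-4*I*pi/5) + 2*exp(4*I*pi/5)) + (3 + exp(-2*I*pi/5) + 3*exp(4*I*pi/5) + 2*exp(2*I*pi/5))] = 15/5 = 3
  <chi_rho, chi_2> = (1/5)[1*(9)*conj(1) + 1*(2 + 3*exp(-2*I*pi/5) + exp(4*I*pi/5) + 3*exp(2*I*pi/5))*conj(exp(4*I*pi/5)) + 1*(2 + 3*exp(-4*I*pi/5) + exp(-2*I*pi/5) + 3*exp(4*I*pi/5))*conj(exp(-2*I*pi/5)) + 1*(2 + 3*exp(-4*I*pi/5) + exp(2*I*pi/5) + 3*exp(4*I*pi/5))*conj(exp(2*I*pi/5)) + 1*(2 + 3*exp(-2*I*pi/5) + exp(-4*I*pi/5) + 3*exp(2*I*pi/5))*conj(exp(-4*I*pi/5))]
      = (1/5)[(9) + (1 + 3*exp(-2*I*pi/5) + 2*exp(-4*I*pi/5) + 3*exp(4*I*pi/5)) + (1 + 3*exp(-2*I*pi/5) + 3*exp(-4*I*pi/5) + 2*exp(2*I*pi/5)) + (1 + 2*exp(-2*I*pi/5) + 3*exp(4*I*pi/5) + 3*exp(2*I*pi/5)) + (1 + 3*exp(-4*I*pi/5) + 2*exp(4*I*pi/5) + 3*exp(2*I*pi/5))] = 5/5 = 1
  <chi_rho, chi_3> = (1/5)[1*(9)*conj(1) + 1*(2 + 3*exp(-2*I*pi/5) + exp(4*I*pi/5) + 3*exp(2*I*pi/5))*conj(exp(-4*I*pi/5)) + 1*(2 + 3*exp(-4*I*pi/5) + exp(-2*I*pi/5) + 3*exp(4*I*pi/5))*conj(exp(2*I*pi/5)) + 1*(2 + 3*exp(-4*I*pi/5) + exp(2*I*pi/5) + 3*exp(4*I*pi/5))*conj(exp(-2*I*pi/5)) + 1*(2 + 3*exp(-2*I*pi/5) + exp(-4*I*pi/5) + 3*exp(2*I*pi/5))*conj(exp(4*I*pi/5))]
      = (1/5)[(9) + (3*exp(-4*I*pi/5) + exp(-2*I*pi/5) + 2*exp(4*I*pi/5) + 3*exp(2*I*pi/5)) + (2*exp(-2*I*pi/5) + exp(-4*I*pi/5) + 3*exp(4*I*pi/5) + 3*exp(2*I*pi/5)) + (3*exp(-2*I*pi/5) + 3*exp(-4*I*pi/5) + exp(4*I*pi/5) + 2*exp(2*I*pi/5)) + (3*exp(-2*I*pi/5) + 2*exp(-4*I*pi/5) + exp(2*I*pi/5) + 3*exp(4*I*pi/5))] = 0/5 = 0
  <chi_rho, chi_4> = (1/5)[1*(9)*conj(1) + 1*(2 + 3*exp(-2*I*pi/5) + exp(4*I*pi/5) + 3*exp(2*I*pi/5))*conj(exp(-2*I*pi/5)) + 1*(2 + 3*exp(-4*I*pi/5) + exp(-2*I*pi/5) + 3*exp(4*I*pi/5))*conj(exp(-4*I*pi/5)) + 1*(2 + 3*exp(-4*I*pi/5) + exp(2*I*pi/5) + 3*exp(4*I*pi/5))*conj(exp(4*I*pi/5)) + 1*(2 + 3*exp(-2*I*pi/5) + exp(-4*I*pi/5) + 3*exp(2*I*pi/5))*conj(exp(2*I*pi/5))]
      = (1/5)[(9) + (3 + exp(-4*I*pi/5) + 3*exp(4*I*pi/5) + 2*exp(2*I*pi/5)) + (3 + 3*exp(-2*I*pi/5) + exp(2*I*pi/5) + 2*exp(4*I*pi/5)) + (3 + 2*exp(-4*I*pi/5) + exp(-2*I*pi/5) + 3*exp(2*I*pi/5)) + (3 + 2*exp(-2*I*pi/5) + 3*exp(-4*I*pi/5) + exp(4*I*pi/5))] = 15/5 = 3
(Exp terms are combined using exp(i*s)*conj(exp(i*t)) = exp(i*(s-t)), and sums of them are collapsed using the identity that for every m > 1 the m distinct m-th roots of unity sum to 0, e.g. 1 + exp(2*I*pi/3) + exp(-2*I*pi/3) = 0.)
Dimension check: dim(rho) = sum (mult * dim) = 2*1 + 3*1 + 1*1 + 0*1 + 3*1 = 9 = chi_rho(e) = 9.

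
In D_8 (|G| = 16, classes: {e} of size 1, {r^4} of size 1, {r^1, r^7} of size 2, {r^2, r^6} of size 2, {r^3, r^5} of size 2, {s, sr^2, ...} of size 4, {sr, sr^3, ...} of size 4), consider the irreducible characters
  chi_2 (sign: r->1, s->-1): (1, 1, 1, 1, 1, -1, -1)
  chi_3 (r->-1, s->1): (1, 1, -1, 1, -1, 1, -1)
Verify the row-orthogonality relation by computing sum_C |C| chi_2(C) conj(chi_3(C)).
Sum = 0; so <chi_2, chi_3> = 0 (distinct irreducibles are orthogonal).

Reasoning: Compute term by term over conjugacy classes (|C| * chi_2(C) * conj(chi_3(C))):
  1*(1)*conj(1) + 1*(1)*conj(1) + 2*(1)*conj(-1) + 2*(1)*conj(1) + 2*(1)*conj(-1) + 4*(-1)*conj(1) + 4*(-1)*conj(-1)
  = (1) + (1) + (-2) + (2) + (-2) + (-4) + (4)
  = 0.
Dividing by |G| = 16 gives 0/16 = 0, matching the row-orthogonality relation <chi_2, chi_3> = [chi_2 = chi_3].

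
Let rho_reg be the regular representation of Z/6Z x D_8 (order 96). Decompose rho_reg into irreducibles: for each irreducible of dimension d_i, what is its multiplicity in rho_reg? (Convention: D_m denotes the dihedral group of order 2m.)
Each irreducible V_i of dimension d_i appears with multiplicity d_i, i.e. rho_reg = (direct sum over all irreducibles V_i) d_i V_i. The irreducible dimensions for Z/6Z x D_8 are 1, 1, 1, 1, 1, 1, 1, 1, 1, 1, 1, 1, 1, 1, 1, 1, 1, 1, 1, 1, 1, 1, 1, 1, 2, 2, 2, 2, 2, 2, 2, 2, 2, 2, 2, 2, 2, 2, 2, 2, 2, 2: 24 irreducibles of dimension 1, each with multiplicity 1; 18 irreducibles of dimension 2, each with multiplicity 2. Total dimension 24*1*1 + 18*2*2 = 96 = |G|.

Argument: General theorem: in the regular representation of a finite group G, each irreducible appears with multiplicity equal to its dimension. Check: dim(rho_reg) = sum d_i^2 = 1 + 1 + 1 + 1 + 1 + 1 + 1 + 1 + 1 + 1 + 1 + 1 + 1 + 1 + 1 + 1 + 1 + 1 + 1 + 1 + 1 + 1 + 1 + 1 + 4 + 4 + 4 + 4 + 4 + 4 + 4 + 4 + 4 + 4 + 4 + 4 + 4 + 4 + 4 + 4 + 4 + 4 = 96 = |G|.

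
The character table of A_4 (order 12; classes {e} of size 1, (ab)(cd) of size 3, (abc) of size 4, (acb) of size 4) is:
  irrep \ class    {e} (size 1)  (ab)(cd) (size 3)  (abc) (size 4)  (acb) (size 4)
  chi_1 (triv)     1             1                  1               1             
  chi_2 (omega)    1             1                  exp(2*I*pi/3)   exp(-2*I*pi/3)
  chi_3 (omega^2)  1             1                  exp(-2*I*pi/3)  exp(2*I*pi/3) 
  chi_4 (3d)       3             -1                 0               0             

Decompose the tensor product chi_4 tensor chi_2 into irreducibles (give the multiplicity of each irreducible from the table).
chi_4 tensor chi_2 = chi_4 (all other irreducibles have multiplicity 0).

Proof sketch: The character of a tensor product is the pointwise product (chi_4 * chi_2)(C) = chi_4(C) * chi_2(C):
  {e}: (3)*(1), (ab)(cd): (-1)*(1), (abc): (0)*(exp(2*I*pi/3)), (acb): (0)*(exp(-2*I*pi/3))
so (chi_4 * chi_2) takes values
  {e} -> 3, (ab)(cd) -> -1, (abc) -> 0, (acb) -> 0.
Now take the inner product of this character with each irreducible chi from the table, <chi_4*chi_2, chi> = (1/12) sum_C |C| (chi_4*chi_2)(C) conj(chi(C)):
  <chi_4*chi_2, chi_1> = (1/12)[1*(3)*conj(1) + 3*(-1)*conj(1) + 4*(0)*conj(1) + 4*(0)*conj(1)]
      = (1/12)[(3) + (-3) + (0) + (0)] = 0/12 = 0
  <chi_4*chi_2, chi_2> = (1/12)[1*(3)*conj(1) + 3*(-1)*conj(1) + 4*(0)*conj(exp(2*I*pi/3)) + 4*(0)*conj(exp(-2*I*pi/3))]
      = (1/12)[(3) + (-3) + (0) + (0)] = 0/12 = 0
  <chi_4*chi_2, chi_3> = (1/12)[1*(3)*conj(1) + 3*(-1)*conj(1) + 4*(0)*conj(exp(-2*I*pi/3)) + 4*(0)*conj(exp(2*I*pi/3))]
      = (1/12)[(3) + (-3) + (0) + (0)] = 0/12 = 0
  <chi_4*chi_2, chi_4> = (1/12)[1*(3)*conj(3) + 3*(-1)*conj(-1) + 4*(0)*conj(0) + 4*(0)*conj(0)]
      = (1/12)[(9) + (3) + (0) + (0)] = 12/12 = 1
(Exp terms are combined using exp(i*s)*conj(exp(i*t)) = exp(i*(s-t)), and sums of them are collapsed using the identity that for every m > 1 the m distinct m-th roots of unity sum to 0, e.g. 1 + exp(2*I*pi/3) + exp(-2*I*pi/3) = 0.)
Hence the multiplicities are chi_4: 1. Dimension check: dim(chi_4)*dim(chi_2) = 3*1 = 3 and sum (mult * dim) = 1*3 = 3.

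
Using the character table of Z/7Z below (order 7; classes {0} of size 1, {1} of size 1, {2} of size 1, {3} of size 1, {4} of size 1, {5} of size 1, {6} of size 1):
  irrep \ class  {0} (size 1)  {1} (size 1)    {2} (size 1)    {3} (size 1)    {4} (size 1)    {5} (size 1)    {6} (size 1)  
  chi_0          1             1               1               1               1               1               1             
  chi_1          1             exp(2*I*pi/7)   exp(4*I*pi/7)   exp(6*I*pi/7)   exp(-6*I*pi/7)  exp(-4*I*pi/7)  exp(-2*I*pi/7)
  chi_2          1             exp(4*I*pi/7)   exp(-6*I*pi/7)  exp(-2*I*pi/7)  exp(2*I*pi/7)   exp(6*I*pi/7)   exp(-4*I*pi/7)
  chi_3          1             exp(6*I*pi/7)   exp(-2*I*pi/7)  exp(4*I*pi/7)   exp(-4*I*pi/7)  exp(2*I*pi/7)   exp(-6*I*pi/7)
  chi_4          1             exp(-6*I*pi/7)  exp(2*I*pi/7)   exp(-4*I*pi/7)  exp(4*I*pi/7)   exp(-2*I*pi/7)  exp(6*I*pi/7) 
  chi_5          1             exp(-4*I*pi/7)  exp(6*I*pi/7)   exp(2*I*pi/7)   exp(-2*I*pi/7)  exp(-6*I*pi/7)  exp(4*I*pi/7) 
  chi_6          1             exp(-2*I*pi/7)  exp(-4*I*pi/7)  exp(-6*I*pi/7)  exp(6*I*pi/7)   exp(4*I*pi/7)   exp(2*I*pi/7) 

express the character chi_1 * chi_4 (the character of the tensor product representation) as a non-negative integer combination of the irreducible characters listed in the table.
chi_1 tensor chi_4 = chi_5 (all other irreducibles have multiplicity 0).

Proof sketch: The character of a tensor product is the pointwise product (chi_1 * chi_4)(C) = chi_1(C) * chi_4(C):
  {0}: (1)*(1), {1}: (exp(2*I*pi/7))*(exp(-6*I*pi/7)), {2}: (exp(4*I*pi/7))*(exp(2*I*pi/7)), {3}: (exp(6*I*pi/7))*(exp(-4*I*pi/7)), {4}: (exp(-6*I*pi/7))*(exp(4*I*pi/7)), {5}: (exp(-4*I*pi/7))*(exp(-2*I*pi/7)), {6}: (exp(-2*I*pi/7))*(exp(6*I*pi/7))
so (chi_1 * chi_4) takes values
  {0} -> 1, {1} -> exp(-4*I*pi/7), {2} -> exp(6*I*pi/7), {3} -> exp(2*I*pi/7), {4} -> exp(-2*I*pi/7), {5} -> exp(-6*I*pi/7), {6} -> exp(4*I*pi/7).
Now take the inner product of this character with each irreducible chi from the table, <chi_1*chi_4, chi> = (1/7) sum_C |C| (chi_1*chi_4)(C) conj(chi(C)):
  <chi_1*chi_4, chi_0> = (1/7)[1*(1)*conj(1) + 1*(exp(-4*I*pi/7))*conj(1) + 1*(exp(6*I*pi/7))*conj(1) + 1*(exp(2*I*pi/7))*conj(1) + 1*(exp(-2*I*pi/7))*conj(1) + 1*(exp(-6*I*pi/7))*conj(1) + 1*(exp(4*I*pi/7))*conj(1)]
      = (1/7)[(1) + (exp(-4*I*pi/7)) + (exp(6*I*pi/7)) + (exp(2*I*pi/7)) + (exp(-2*I*pi/7)) + (exp(-6*I*pi/7)) + (exp(4*I*pi/7))] = 0/7 = 0
  <chi_1*chi_4, chi_1> = (1/7)[1*(1)*conj(1) + 1*(exp(-4*I*pi/7))*conj(exp(2*I*pi/7)) + 1*(exp(6*I*pi/7))*conj(exp(4*I*pi/7)) + 1*(exp(2*I*pi/7))*conj(exp(6*I*pi/7)) + 1*(exp(-2*I*pi/7))*conj(exp(-6*I*pi/7)) + 1*(exp(-6*I*pi/7))*conj(exp(-4*I*pi/7)) + 1*(exp(4*I*pi/7))*conj(exp(-2*I*pi/7))]
      = (1/7)[(1) + (exp(-6*I*pi/7)) + (exp(2*I*pi/7)) + (exp(-4*I*pi/7)) + (exp(4*I*pi/7)) + (exp(-2*I*pi/7)) + (exp(6*I*pi/7))] = 0/7 = 0
  <chi_1*chi_4, chi_2> = (1/7)[1*(1)*conj(1) + 1*(exp(-4*I*pi/7))*conj(exp(4*I*pi/7)) + 1*(exp(6*I*pi/7))*conj(exp(-6*I*pi/7)) + 1*(exp(2*I*pi/7))*conj(exp(-2*I*pi/7)) + 1*(exp(-2*I*pi/7))*conj(exp(2*I*pi/7)) + 1*(exp(-6*I*pi/7))*conj(exp(6*I*pi/7)) + 1*(exp(4*I*pi/7))*conj(exp(-4*I*pi/7))]
      = (1/7)[(1) + (exp(6*I*pi/7)) + (exp(-2*I*pi/7)) + (exp(4*I*pi/7)) + (exp(-4*I*pi/7)) + (exp(2*I*pi/7)) + (exp(-6*I*pi/7))] = 0/7 = 0
  <chi_1*chi_4, chi_3> = (1/7)[1*(1)*conj(1) + 1*(exp(-4*I*pi/7))*conj(exp(6*I*pi/7)) + 1*(exp(6*I*pi/7))*conj(exp(-2*I*pi/7)) + 1*(exp(2*I*pi/7))*conj(exp(4*I*pi/7)) + 1*(exp(-2*I*pi/7))*conj(exp(-4*I*pi/7)) + 1*(exp(-6*I*pi/7))*conj(exp(2*I*pi/7)) + 1*(exp(4*I*pi/7))*conj(exp(-6*I*pi/7))]
      = (1/7)[(1) + (exp(4*I*pi/7)) + (exp(-6*I*pi/7)) + (exp(-2*I*pi/7)) + (exp(2*I*pi/7)) + (exp(6*I*pi/7)) + (exp(-4*I*pi/7))] = 0/7 = 0
  <chi_1*chi_4, chi_4> = (1/7)[1*(1)*conj(1) + 1*(exp(-4*I*pi/7))*conj(exp(-6*I*pi/7)) + 1*(exp(6*I*pi/7))*conj(exp(2*I*pi/7)) + 1*(exp(2*I*pi/7))*conj(exp(-4*I*pi/7)) + 1*(exp(-2*I*pi/7))*conj(exp(4*I*pi/7)) + 1*(exp(-6*I*pi/7))*conj(exp(-2*I*pi/7)) + 1*(exp(4*I*pi/7))*conj(exp(6*I*pi/7))]
      = (1/7)[(1) + (exp(2*I*pi/7)) + (exp(4*I*pi/7)) + (exp(6*I*pi/7)) + (exp(-6*I*pi/7)) + (exp(-4*I*pi/7)) + (exp(-2*I*pi/7))] = 0/7 = 0
  <chi_1*chi_4, chi_5> = (1/7)[1*(1)*conj(1) + 1*(exp(-4*I*pi/7))*conj(exp(-4*I*pi/7)) + 1*(exp(6*I*pi/7))*conj(exp(6*I*pi/7)) + 1*(exp(2*I*pi/7))*conj(exp(2*I*pi/7)) + 1*(exp(-2*I*pi/7))*conj(exp(-2*I*pi/7)) + 1*(exp(-6*I*pi/7))*conj(exp(-6*I*pi/7)) + 1*(exp(4*I*pi/7))*conj(exp(4*I*pi/7))]
      = (1/7)[(1) + (1) + (1) + (1) + (1) + (1) + (1)] = 7/7 = 1
  <chi_1*chi_4, chi_6> = (1/7)[1*(1)*conj(1) + 1*(exp(-4*I*pi/7))*conj(exp(-2*I*pi/7)) + 1*(exp(6*I*pi/7))*conj(exp(-4*I*pi/7)) + 1*(exp(2*I*pi/7))*conj(exp(-6*I*pi/7)) + 1*(exp(-2*I*pi/7))*conj(exp(6*I*pi/7)) + 1*(exp(-6*I*pi/7))*conj(exp(4*I*pi/7)) + 1*(exp(4*I*pi/7))*conj(exp(2*I*pi/7))]
      = (1/7)[(1) + (exp(-2*I*pi/7)) + (exp(-4*I*pi/7)) + (exp(-6*I*pi/7)) + (exp(6*I*pi/7)) + (exp(4*I*pi/7)) + (exp(2*I*pi/7))] = 0/7 = 0
(Exp terms are combined using exp(i*s)*conj(exp(i*t)) = exp(i*(s-t)), and sums of them are collapsed using the identity that for every m > 1 the m distinct m-th roots of unity sum to 0, e.g. 1 + exp(2*I*pi/3) + exp(-2*I*pi/3) = 0.)
Hence the multiplicities are chi_5: 1. Dimension check: dim(chi_1)*dim(chi_4) = 1*1 = 1 and sum (mult * dim) = 1*1 = 1.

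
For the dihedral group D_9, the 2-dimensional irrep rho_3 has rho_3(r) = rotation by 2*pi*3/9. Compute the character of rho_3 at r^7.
chi_{rho_3}(r^7) = 2*cos(2*pi*3*7/9) = -1

Details: rho_3(r^7) is rotation by angle 2*pi*3*7/9, whose trace is 2*cos(2*pi*3*7/9) = -1.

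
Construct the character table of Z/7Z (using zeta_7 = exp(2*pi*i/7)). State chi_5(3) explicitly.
Character table of Z/7Z (irreps indexed chi_0,...,chi_6 with chi_k(m) = zeta_7^(k*m), zeta_7 = exp(2*pi*i/7)):
  irrep \ class  {0} (size 1)  {1} (size 1)    {2} (size 1)    {3} (size 1)    {4} (size 1)    {5} (size 1)    {6} (size 1)  
  chi_0          1             1               1               1               1               1               1             
  chi_1          1             exp(2*I*pi/7)   exp(4*I*pi/7)   exp(6*I*pi/7)   exp(-6*I*pi/7)  exp(-4*I*pi/7)  exp(-2*I*pi/7)
  chi_2          1             exp(4*I*pi/7)   exp(-6*I*pi/7)  exp(-2*I*pi/7)  exp(2*I*pi/7)   exp(6*I*pi/7)   exp(-4*I*pi/7)
  chi_3          1             exp(6*I*pi/7)   exp(-2*I*pi/7)  exp(4*I*pi/7)   exp(-4*I*pi/7)  exp(2*I*pi/7)   exp(-6*I*pi/7)
  chi_4          1             exp(-6*I*pi/7)  exp(2*I*pi/7)   exp(-4*I*pi/7)  exp(4*I*pi/7)   exp(-2*I*pi/7)  exp(6*I*pi/7) 
  chi_5          1             exp(-4*I*pi/7)  exp(6*I*pi/7)   exp(2*I*pi/7)   exp(-2*I*pi/7)  exp(-6*I*pi/7)  exp(4*I*pi/7) 
  chi_6          1             exp(-2*I*pi/7)  exp(-4*I*pi/7)  exp(-6*I*pi/7)  exp(6*I*pi/7)   exp(4*I*pi/7)   exp(2*I*pi/7) 

Spot check: chi_5(3) = zeta_7^(5*3) = zeta_7^15 = exp(2*I*pi/7).

Z/7Z is abelian, so all 7 irreducible complex representations are 1-dimensional. They are given by chi_k(m) = zeta_7^(k*m) for k = 0,...,6. Row orthogonality: sum_m chi_k(m) conj(chi_l(m)) = 7 * [k = l].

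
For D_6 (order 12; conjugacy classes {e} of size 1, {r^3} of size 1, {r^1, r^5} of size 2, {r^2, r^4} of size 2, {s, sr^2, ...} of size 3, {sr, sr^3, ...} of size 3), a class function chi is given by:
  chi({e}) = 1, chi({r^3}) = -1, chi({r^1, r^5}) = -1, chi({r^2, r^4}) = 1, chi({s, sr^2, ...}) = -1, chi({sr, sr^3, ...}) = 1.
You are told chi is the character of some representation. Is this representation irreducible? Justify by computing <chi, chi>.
Irreducible: <chi, chi> = 1.

Explanation: <chi, chi> = (1/|G|) sum_C |C| * |chi(C)|^2 = (1/12)[1*|1|^2 + 1*|-1|^2 + 2*|-1|^2 + 2*|1|^2 + 3*|-1|^2 + 3*|1|^2]
  = (1/12)[(1) + (1) + (2) + (2) + (3) + (3)] = 12/12 = 1.
A character is irreducible iff <chi, chi> = 1, so this representation is irreducible.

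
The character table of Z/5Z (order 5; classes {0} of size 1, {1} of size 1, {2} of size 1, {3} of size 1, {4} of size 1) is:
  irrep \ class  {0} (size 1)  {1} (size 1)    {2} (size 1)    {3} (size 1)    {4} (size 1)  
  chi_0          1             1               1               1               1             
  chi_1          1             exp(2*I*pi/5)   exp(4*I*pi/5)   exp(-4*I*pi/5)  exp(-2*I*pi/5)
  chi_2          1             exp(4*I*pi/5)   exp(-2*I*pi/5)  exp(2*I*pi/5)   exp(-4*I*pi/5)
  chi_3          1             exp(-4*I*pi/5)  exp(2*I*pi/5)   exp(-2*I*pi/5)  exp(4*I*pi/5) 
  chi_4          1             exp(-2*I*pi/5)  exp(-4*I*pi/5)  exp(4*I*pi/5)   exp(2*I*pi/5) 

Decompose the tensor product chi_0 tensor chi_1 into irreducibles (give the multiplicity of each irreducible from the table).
chi_0 tensor chi_1 = chi_1 (all other irreducibles have multiplicity 0).

Solution. The character of a tensor product is the pointwise product (chi_0 * chi_1)(C) = chi_0(C) * chi_1(C):
  {0}: (1)*(1), {1}: (1)*(exp(2*I*pi/5)), {2}: (1)*(exp(4*I*pi/5)), {3}: (1)*(exp(-4*I*pi/5)), {4}: (1)*(exp(-2*I*pi/5))
so (chi_0 * chi_1) takes values
  {0} -> 1, {1} -> exp(2*I*pi/5), {2} -> exp(4*I*pi/5), {3} -> exp(-4*I*pi/5), {4} -> exp(-2*I*pi/5).
Now take the inner product of this character with each irreducible chi from the table, <chi_0*chi_1, chi> = (1/5) sum_C |C| (chi_0*chi_1)(C) conj(chi(C)):
  <chi_0*chi_1, chi_0> = (1/5)[1*(1)*conj(1) + 1*(exp(2*I*pi/5))*conj(1) + 1*(exp(4*I*pi/5))*conj(1) + 1*(exp(-4*I*pi/5))*conj(1) + 1*(exp(-2*I*pi/5))*conj(1)]
      = (1/5)[(1) + (exp(2*I*pi/5)) + (exp(4*I*pi/5)) + (exp(-4*I*pi/5)) + (exp(-2*I*pi/5))] = 0/5 = 0
  <chi_0*chi_1, chi_1> = (1/5)[1*(1)*conj(1) + 1*(exp(2*I*pi/5))*conj(exp(2*I*pi/5)) + 1*(exp(4*I*pi/5))*conj(exp(4*I*pi/5)) + 1*(exp(-4*I*pi/5))*conj(exp(-4*I*pi/5)) + 1*(exp(-2*I*pi/5))*conj(exp(-2*I*pi/5))]
      = (1/5)[(1) + (1) + (1) + (1) + (1)] = 5/5 = 1
  <chi_0*chi_1, chi_2> = (1/5)[1*(1)*conj(1) + 1*(exp(2*I*pi/5))*conj(exp(4*I*pi/5)) + 1*(exp(4*I*pi/5))*conj(exp(-2*I*pi/5)) + 1*(exp(-4*I*pi/5))*conj(exp(2*I*pi/5)) + 1*(exp(-2*I*pi/5))*conj(exp(-4*I*pi/5))]
      = (1/5)[(1) + (exp(-2*I*pi/5)) + (exp(-4*I*pi/5)) + (exp(4*I*pi/5)) + (exp(2*I*pi/5))] = 0/5 = 0
  <chi_0*chi_1, chi_3> = (1/5)[1*(1)*conj(1) + 1*(exp(2*I*pi/5))*conj(exp(-4*I*pi/5)) + 1*(exp(4*I*pi/5))*conj(exp(2*I*pi/5)) + 1*(exp(-4*I*pi/5))*conj(exp(-2*I*pi/5)) + 1*(exp(-2*I*pi/5))*conj(exp(4*I*pi/5))]
      = (1/5)[(1) + (exp(-4*I*pi/5)) + (exp(2*I*pi/5)) + (exp(-2*I*pi/5)) + (exp(4*I*pi/5))] = 0/5 = 0
  <chi_0*chi_1, chi_4> = (1/5)[1*(1)*conj(1) + 1*(exp(2*I*pi/5))*conj(exp(-2*I*pi/5)) + 1*(exp(4*I*pi/5))*conj(exp(-4*I*pi/5)) + 1*(exp(-4*I*pi/5))*conj(exp(4*I*pi/5)) + 1*(exp(-2*I*pi/5))*conj(exp(2*I*pi/5))]
      = (1/5)[(1) + (exp(4*I*pi/5)) + (exp(-2*I*pi/5)) + (exp(2*I*pi/5)) + (exp(-4*I*pi/5))] = 0/5 = 0
(Exp terms are combined using exp(i*s)*conj(exp(i*t)) = exp(i*(s-t)), and sums of them are collapsed using the identity that for every m > 1 the m distinct m-th roots of unity sum to 0, e.g. 1 + exp(2*I*pi/3) + exp(-2*I*pi/3) = 0.)
Hence the multiplicities are chi_1: 1. Dimension check: dim(chi_0)*dim(chi_1) = 1*1 = 1 and sum (mult * dim) = 1*1 = 1.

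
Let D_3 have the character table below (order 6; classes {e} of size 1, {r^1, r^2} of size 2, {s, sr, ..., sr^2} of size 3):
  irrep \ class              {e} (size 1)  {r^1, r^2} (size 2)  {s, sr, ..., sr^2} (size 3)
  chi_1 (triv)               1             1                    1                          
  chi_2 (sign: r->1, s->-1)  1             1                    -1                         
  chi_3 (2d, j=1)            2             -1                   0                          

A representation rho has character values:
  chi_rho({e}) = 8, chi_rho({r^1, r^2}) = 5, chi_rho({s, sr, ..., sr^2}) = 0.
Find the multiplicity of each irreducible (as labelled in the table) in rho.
Multiplicities: chi_1: 3, chi_2: 3, chi_3: 1.

Solution. Use <chi_rho, chi> = (1/|G|) sum_C |C| * chi_rho(C) * conj(chi(C)) with |G| = 6 for each irreducible chi in the table:
  <chi_rho, chi_1> = (1/6)[1*(8)*conj(1) + 2*(5)*conj(1) + 3*(0)*conj(1)]
      = (1/6)[(8) + (10) + (0)] = 18/6 = 3
  <chi_rho, chi_2> = (1/6)[1*(8)*conj(1) + 2*(5)*conj(1) + 3*(0)*conj(-1)]
      = (1/6)[(8) + (10) + (0)] = 18/6 = 3
  <chi_rho, chi_3> = (1/6)[1*(8)*conj(2) + 2*(5)*conj(-1) + 3*(0)*conj(0)]
      = (1/6)[(16) + (-10) + (0)] = 6/6 = 1
Dimension check: dim(rho) = sum (mult * dim) = 3*1 + 3*1 + 1*2 = 8 = chi_rho(e) = 8.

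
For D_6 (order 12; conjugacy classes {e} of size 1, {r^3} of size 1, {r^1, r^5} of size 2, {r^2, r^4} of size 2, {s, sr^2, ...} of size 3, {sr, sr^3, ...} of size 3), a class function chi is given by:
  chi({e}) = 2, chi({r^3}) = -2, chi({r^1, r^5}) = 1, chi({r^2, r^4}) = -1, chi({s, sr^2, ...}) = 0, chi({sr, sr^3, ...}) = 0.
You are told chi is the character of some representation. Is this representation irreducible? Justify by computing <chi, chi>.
Irreducible: <chi, chi> = 1.

Derivation: <chi, chi> = (1/|G|) sum_C |C| * |chi(C)|^2 = (1/12)[1*|2|^2 + 1*|-2|^2 + 2*|1|^2 + 2*|-1|^2 + 3*|0|^2 + 3*|0|^2]
  = (1/12)[(4) + (4) + (2) + (2) + (0) + (0)] = 12/12 = 1.
A character is irreducible iff <chi, chi> = 1, so this representation is irreducible.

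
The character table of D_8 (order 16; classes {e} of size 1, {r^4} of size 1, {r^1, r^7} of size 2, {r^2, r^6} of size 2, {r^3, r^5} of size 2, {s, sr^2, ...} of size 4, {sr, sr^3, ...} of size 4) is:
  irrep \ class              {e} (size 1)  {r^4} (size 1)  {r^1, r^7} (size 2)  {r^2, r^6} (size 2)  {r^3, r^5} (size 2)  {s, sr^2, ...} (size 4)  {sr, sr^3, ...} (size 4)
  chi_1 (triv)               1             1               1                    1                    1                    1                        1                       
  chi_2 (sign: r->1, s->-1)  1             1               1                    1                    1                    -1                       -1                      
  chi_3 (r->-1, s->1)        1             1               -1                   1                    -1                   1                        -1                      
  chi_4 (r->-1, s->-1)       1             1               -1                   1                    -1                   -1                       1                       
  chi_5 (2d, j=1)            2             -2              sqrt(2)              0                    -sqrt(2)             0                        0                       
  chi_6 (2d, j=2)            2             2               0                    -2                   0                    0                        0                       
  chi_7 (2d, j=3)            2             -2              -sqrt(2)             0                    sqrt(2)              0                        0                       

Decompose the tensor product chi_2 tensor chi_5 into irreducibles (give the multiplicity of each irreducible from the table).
chi_2 tensor chi_5 = chi_5 (all other irreducibles have multiplicity 0).

Working: The character of a tensor product is the pointwise product (chi_2 * chi_5)(C) = chi_2(C) * chi_5(C):
  {e}: (1)*(2), {r^4}: (1)*(-2), {r^1, r^7}: (1)*(sqrt(2)), {r^2, r^6}: (1)*(0), {r^3, r^5}: (1)*(-sqrt(2)), {s, sr^2, ...}: (-1)*(0), {sr, sr^3, ...}: (-1)*(0)
so (chi_2 * chi_5) takes values
  {e} -> 2, {r^4} -> -2, {r^1, r^7} -> sqrt(2), {r^2, r^6} -> 0, {r^3, r^5} -> -sqrt(2), {s, sr^2, ...} -> 0, {sr, sr^3, ...} -> 0.
Now take the inner product of this character with each irreducible chi from the table, <chi_2*chi_5, chi> = (1/16) sum_C |C| (chi_2*chi_5)(C) conj(chi(C)):
  <chi_2*chi_5, chi_1> = (1/16)[1*(2)*conj(1) + 1*(-2)*conj(1) + 2*(sqrt(2))*conj(1) + 2*(0)*conj(1) + 2*(-sqrt(2))*conj(1) + 4*(0)*conj(1) + 4*(0)*conj(1)]
      = (1/16)[(2) + (-2) + (2*sqrt(2)) + (0) + (-2*sqrt(2)) + (0) + (0)] = 0/16 = 0
  <chi_2*chi_5, chi_2> = (1/16)[1*(2)*conj(1) + 1*(-2)*conj(1) + 2*(sqrt(2))*conj(1) + 2*(0)*conj(1) + 2*(-sqrt(2))*conj(1) + 4*(0)*conj(-1) + 4*(0)*conj(-1)]
      = (1/16)[(2) + (-2) + (2*sqrt(2)) + (0) + (-2*sqrt(2)) + (0) + (0)] = 0/16 = 0
  <chi_2*chi_5, chi_3> = (1/16)[1*(2)*conj(1) + 1*(-2)*conj(1) + 2*(sqrt(2))*conj(-1) + 2*(0)*conj(1) + 2*(-sqrt(2))*conj(-1) + 4*(0)*conj(1) + 4*(0)*conj(-1)]
      = (1/16)[(2) + (-2) + (-2*sqrt(2)) + (0) + (2*sqrt(2)) + (0) + (0)] = 0/16 = 0
  <chi_2*chi_5, chi_4> = (1/16)[1*(2)*conj(1) + 1*(-2)*conj(1) + 2*(sqrt(2))*conj(-1) + 2*(0)*conj(1) + 2*(-sqrt(2))*conj(-1) + 4*(0)*conj(-1) + 4*(0)*conj(1)]
      = (1/16)[(2) + (-2) + (-2*sqrt(2)) + (0) + (2*sqrt(2)) + (0) + (0)] = 0/16 = 0
  <chi_2*chi_5, chi_5> = (1/16)[1*(2)*conj(2) + 1*(-2)*conj(-2) + 2*(sqrt(2))*conj(sqrt(2)) + 2*(0)*conj(0) + 2*(-sqrt(2))*conj(-sqrt(2)) + 4*(0)*conj(0) + 4*(0)*conj(0)]
      = (1/16)[(4) + (4) + (4) + (0) + (4) + (0) + (0)] = 16/16 = 1
  <chi_2*chi_5, chi_6> = (1/16)[1*(2)*conj(2) + 1*(-2)*conj(2) + 2*(sqrt(2))*conj(0) + 2*(0)*conj(-2) + 2*(-sqrt(2))*conj(0) + 4*(0)*conj(0) + 4*(0)*conj(0)]
      = (1/16)[(4) + (-4) + (0) + (0) + (0) + (0) + (0)] = 0/16 = 0
  <chi_2*chi_5, chi_7> = (1/16)[1*(2)*conj(2) + 1*(-2)*conj(-2) + 2*(sqrt(2))*conj(-sqrt(2)) + 2*(0)*conj(0) + 2*(-sqrt(2))*conj(sqrt(2)) + 4*(0)*conj(0) + 4*(0)*conj(0)]
      = (1/16)[(4) + (4) + (-4) + (0) + (-4) + (0) + (0)] = 0/16 = 0
Hence the multiplicities are chi_5: 1. Dimension check: dim(chi_2)*dim(chi_5) = 1*2 = 2 and sum (mult * dim) = 1*2 = 2.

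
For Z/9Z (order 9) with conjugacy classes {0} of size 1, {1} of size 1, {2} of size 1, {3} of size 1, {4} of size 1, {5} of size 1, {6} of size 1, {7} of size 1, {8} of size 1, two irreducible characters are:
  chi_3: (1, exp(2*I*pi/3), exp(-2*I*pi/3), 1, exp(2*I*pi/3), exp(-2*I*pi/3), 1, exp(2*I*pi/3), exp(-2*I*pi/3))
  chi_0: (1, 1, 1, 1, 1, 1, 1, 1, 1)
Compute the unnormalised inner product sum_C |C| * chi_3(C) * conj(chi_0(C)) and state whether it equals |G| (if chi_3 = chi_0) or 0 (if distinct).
Sum = 0; so <chi_3, chi_0> = 0 (distinct irreducibles are orthogonal).

Explanation: Compute term by term over conjugacy classes (|C| * chi_3(C) * conj(chi_0(C))):
  1*(1)*conj(1) + 1*(exp(2*I*pi/3))*conj(1) + 1*(exp(-2*I*pi/3))*conj(1) + 1*(1)*conj(1) + 1*(exp(2*I*pi/3))*conj(1) + 1*(exp(-2*I*pi/3))*conj(1) + 1*(1)*conj(1) + 1*(exp(2*I*pi/3))*conj(1) + 1*(exp(-2*I*pi/3))*conj(1)
  = (1) + (exp(2*I*pi/3)) + (exp(-2*I*pi/3)) + (1) + (exp(2*I*pi/3)) + (exp(-2*I*pi/3)) + (1) + (exp(2*I*pi/3)) + (exp(-2*I*pi/3))
  = 0.
(Exp terms are combined using exp(i*s)*conj(exp(i*t)) = exp(i*(s-t)), and sums of them are collapsed using the identity that for every m > 1 the m distinct m-th roots of unity sum to 0, e.g. 1 + exp(2*I*pi/3) + exp(-2*I*pi/3) = 0.)
Dividing by |G| = 9 gives 0/9 = 0, matching the row-orthogonality relation <chi_3, chi_0> = [chi_3 = chi_0].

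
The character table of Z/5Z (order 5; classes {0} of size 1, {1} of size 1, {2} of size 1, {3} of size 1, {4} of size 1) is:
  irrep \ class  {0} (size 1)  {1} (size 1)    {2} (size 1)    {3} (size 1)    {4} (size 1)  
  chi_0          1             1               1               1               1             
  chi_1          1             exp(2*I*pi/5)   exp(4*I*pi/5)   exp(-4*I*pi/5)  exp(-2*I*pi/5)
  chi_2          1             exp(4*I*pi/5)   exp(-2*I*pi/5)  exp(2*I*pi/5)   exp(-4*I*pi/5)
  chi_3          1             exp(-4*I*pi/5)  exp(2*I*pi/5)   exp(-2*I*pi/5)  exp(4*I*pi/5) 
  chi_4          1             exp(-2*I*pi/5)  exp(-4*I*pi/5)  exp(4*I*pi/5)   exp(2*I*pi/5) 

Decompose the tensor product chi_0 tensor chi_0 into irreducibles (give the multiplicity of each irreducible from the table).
chi_0 tensor chi_0 = chi_0 (all other irreducibles have multiplicity 0).

Solution. The character of a tensor product is the pointwise product (chi_0 * chi_0)(C) = chi_0(C) * chi_0(C):
  {0}: (1)*(1), {1}: (1)*(1), {2}: (1)*(1), {3}: (1)*(1), {4}: (1)*(1)
so (chi_0 * chi_0) takes values
  {0} -> 1, {1} -> 1, {2} -> 1, {3} -> 1, {4} -> 1.
Now take the inner product of this character with each irreducible chi from the table, <chi_0*chi_0, chi> = (1/5) sum_C |C| (chi_0*chi_0)(C) conj(chi(C)):
  <chi_0*chi_0, chi_0> = (1/5)[1*(1)*conj(1) + 1*(1)*conj(1) + 1*(1)*conj(1) + 1*(1)*conj(1) + 1*(1)*conj(1)]
      = (1/5)[(1) + (1) + (1) + (1) + (1)] = 5/5 = 1
  <chi_0*chi_0, chi_1> = (1/5)[1*(1)*conj(1) + 1*(1)*conj(exp(2*I*pi/5)) + 1*(1)*conj(exp(4*I*pi/5)) + 1*(1)*conj(exp(-4*I*pi/5)) + 1*(1)*conj(exp(-2*I*pi/5))]
      = (1/5)[(1) + (exp(-2*I*pi/5)) + (exp(-4*I*pi/5)) + (exp(4*I*pi/5)) + (exp(2*I*pi/5))] = 0/5 = 0
  <chi_0*chi_0, chi_2> = (1/5)[1*(1)*conj(1) + 1*(1)*conj(exp(4*I*pi/5)) + 1*(1)*conj(exp(-2*I*pi/5)) + 1*(1)*conj(exp(2*I*pi/5)) + 1*(1)*conj(exp(-4*I*pi/5))]
      = (1/5)[(1) + (exp(-4*I*pi/5)) + (exp(2*I*pi/5)) + (exp(-2*I*pi/5)) + (exp(4*I*pi/5))] = 0/5 = 0
  <chi_0*chi_0, chi_3> = (1/5)[1*(1)*conj(1) + 1*(1)*conj(exp(-4*I*pi/5)) + 1*(1)*conj(exp(2*I*pi/5)) + 1*(1)*conj(exp(-2*I*pi/5)) + 1*(1)*conj(exp(4*I*pi/5))]
      = (1/5)[(1) + (exp(4*I*pi/5)) + (exp(-2*I*pi/5)) + (exp(2*I*pi/5)) + (exp(-4*I*pi/5))] = 0/5 = 0
  <chi_0*chi_0, chi_4> = (1/5)[1*(1)*conj(1) + 1*(1)*conj(exp(-2*I*pi/5)) + 1*(1)*conj(exp(-4*I*pi/5)) + 1*(1)*conj(exp(4*I*pi/5)) + 1*(1)*conj(exp(2*I*pi/5))]
      = (1/5)[(1) + (exp(2*I*pi/5)) + (exp(4*I*pi/5)) + (exp(-4*I*pi/5)) + (exp(-2*I*pi/5))] = 0/5 = 0
(Exp terms are combined using exp(i*s)*conj(exp(i*t)) = exp(i*(s-t)), and sums of them are collapsed using the identity that for every m > 1 the m distinct m-th roots of unity sum to 0, e.g. 1 + exp(2*I*pi/3) + exp(-2*I*pi/3) = 0.)
Hence the multiplicities are chi_0: 1. Dimension check: dim(chi_0)*dim(chi_0) = 1*1 = 1 and sum (mult * dim) = 1*1 = 1.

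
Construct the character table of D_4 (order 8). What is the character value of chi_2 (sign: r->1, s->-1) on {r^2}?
Conjugacy classes: {e} of size 1, {r^2} of size 1, {r^1, r^3} of size 2, {s, sr^2, ...} of size 2, {sr, sr^3, ...} of size 2.
Character table:
  irrep \ class              {e} (size 1)  {r^2} (size 1)  {r^1, r^3} (size 2)  {s, sr^2, ...} (size 2)  {sr, sr^3, ...} (size 2)
  chi_1 (triv)               1             1               1                    1                        1                       
  chi_2 (sign: r->1, s->-1)  1             1               1                    -1                       -1                      
  chi_3 (r->-1, s->1)        1             1               -1                   1                        -1                      
  chi_4 (r->-1, s->-1)       1             1               -1                   -1                       1                       
  chi_5 (2d, j=1)            2             -2              0                    0                        0                       

Spot check: chi_2 (sign: r->1, s->-1) on {r^2} = 1.

Proof sketch: D_4 has order 2*4 = 8 with 5 conjugacy classes, hence 5 irreducibles. Sum of squared dims 1 + 1 + 1 + 1 + 4 = 8 = |G|. Linear characters come from the abelianisation; the 2-dimensional irreps have character r^k -> 2*cos(2*pi*j*k/4), reflections -> 0.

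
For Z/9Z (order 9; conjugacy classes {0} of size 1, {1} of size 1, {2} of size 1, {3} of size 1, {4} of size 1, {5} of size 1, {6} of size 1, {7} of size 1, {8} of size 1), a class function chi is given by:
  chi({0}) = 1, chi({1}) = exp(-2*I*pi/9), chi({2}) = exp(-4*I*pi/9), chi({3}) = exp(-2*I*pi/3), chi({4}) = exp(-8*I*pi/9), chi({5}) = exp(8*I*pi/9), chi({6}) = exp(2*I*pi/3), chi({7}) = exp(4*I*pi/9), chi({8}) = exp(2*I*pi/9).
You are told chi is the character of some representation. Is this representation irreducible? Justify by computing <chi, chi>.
Irreducible: <chi, chi> = 1.

Solution. <chi, chi> = (1/|G|) sum_C |C| * |chi(C)|^2 = (1/9)[1*|1|^2 + 1*|exp(-2*I*pi/9)|^2 + 1*|exp(-4*I*pi/9)|^2 + 1*|exp(-2*I*pi/3)|^2 + 1*|exp(-8*I*pi/9)|^2 + 1*|exp(8*I*pi/9)|^2 + 1*|exp(2*I*pi/3)|^2 + 1*|exp(4*I*pi/9)|^2 + 1*|exp(2*I*pi/9)|^2]
  = (1/9)[(1) + (1) + (1) + (1) + (1) + (1) + (1) + (1) + (1)] = 9/9 = 1.
(Exp terms are combined using exp(i*s)*conj(exp(i*t)) = exp(i*(s-t)), and sums of them are collapsed using the identity that for every m > 1 the m distinct m-th roots of unity sum to 0, e.g. 1 + exp(2*I*pi/3) + exp(-2*I*pi/3) = 0.)
A character is irreducible iff <chi, chi> = 1, so this representation is irreducible.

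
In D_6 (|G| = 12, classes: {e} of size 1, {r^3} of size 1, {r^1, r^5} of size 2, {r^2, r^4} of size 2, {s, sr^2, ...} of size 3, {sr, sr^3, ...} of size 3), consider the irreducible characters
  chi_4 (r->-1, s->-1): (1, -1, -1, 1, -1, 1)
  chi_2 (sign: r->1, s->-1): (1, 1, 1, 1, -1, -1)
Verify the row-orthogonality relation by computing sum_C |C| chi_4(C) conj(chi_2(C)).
Sum = 0; so <chi_4, chi_2> = 0 (distinct irreducibles are orthogonal).

Compute term by term over conjugacy classes (|C| * chi_4(C) * conj(chi_2(C))):
  1*(1)*conj(1) + 1*(-1)*conj(1) + 2*(-1)*conj(1) + 2*(1)*conj(1) + 3*(-1)*conj(-1) + 3*(1)*conj(-1)
  = (1) + (-1) + (-2) + (2) + (3) + (-3)
  = 0.
Dividing by |G| = 12 gives 0/12 = 0, matching the row-orthogonality relation <chi_4, chi_2> = [chi_4 = chi_2].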